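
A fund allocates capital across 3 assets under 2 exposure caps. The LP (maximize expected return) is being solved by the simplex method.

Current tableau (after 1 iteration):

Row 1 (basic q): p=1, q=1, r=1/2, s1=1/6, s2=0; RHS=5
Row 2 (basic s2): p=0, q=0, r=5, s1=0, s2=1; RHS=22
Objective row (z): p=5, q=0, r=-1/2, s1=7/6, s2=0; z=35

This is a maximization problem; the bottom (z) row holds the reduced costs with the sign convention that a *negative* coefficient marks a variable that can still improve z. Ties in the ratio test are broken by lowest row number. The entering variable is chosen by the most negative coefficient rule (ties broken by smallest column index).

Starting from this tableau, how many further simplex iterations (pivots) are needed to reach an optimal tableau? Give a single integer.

1

pivot: r in, s2 out → z = 186/5
No improving column remains; optimal.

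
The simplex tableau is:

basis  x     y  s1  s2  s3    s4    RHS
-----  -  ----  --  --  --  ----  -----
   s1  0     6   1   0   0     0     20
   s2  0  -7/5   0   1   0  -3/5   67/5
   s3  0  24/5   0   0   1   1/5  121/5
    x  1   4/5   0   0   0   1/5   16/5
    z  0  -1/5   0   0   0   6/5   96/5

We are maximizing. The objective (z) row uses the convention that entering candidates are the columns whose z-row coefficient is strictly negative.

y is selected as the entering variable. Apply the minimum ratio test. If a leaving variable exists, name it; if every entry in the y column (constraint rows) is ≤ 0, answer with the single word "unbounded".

Ratios: row 1 (s1): 20/6 = 10/3; row 2 (s2): entry -7/5 ≤ 0, skip; row 3 (s3): (121/5)/(24/5) = 121/24; row 4 (x): (16/5)/(4/5) = 4.
Minimum ratio is in the s1 row, so s1 leaves.

s1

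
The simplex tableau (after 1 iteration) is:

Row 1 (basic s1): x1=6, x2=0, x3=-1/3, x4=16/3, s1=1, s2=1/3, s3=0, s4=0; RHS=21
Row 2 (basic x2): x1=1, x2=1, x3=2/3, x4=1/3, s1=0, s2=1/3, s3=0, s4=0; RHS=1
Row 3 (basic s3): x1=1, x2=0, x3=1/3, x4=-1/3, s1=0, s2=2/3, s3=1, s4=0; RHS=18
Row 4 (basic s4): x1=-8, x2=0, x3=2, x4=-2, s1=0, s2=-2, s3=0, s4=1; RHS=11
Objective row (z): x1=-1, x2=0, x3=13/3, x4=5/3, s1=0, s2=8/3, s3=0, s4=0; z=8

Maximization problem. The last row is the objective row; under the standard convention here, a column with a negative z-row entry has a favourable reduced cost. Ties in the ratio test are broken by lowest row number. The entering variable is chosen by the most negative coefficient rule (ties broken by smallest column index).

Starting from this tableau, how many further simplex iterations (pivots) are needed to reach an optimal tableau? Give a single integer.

pivot: x1 in, x2 out → z = 9
No improving column remains; optimal.

1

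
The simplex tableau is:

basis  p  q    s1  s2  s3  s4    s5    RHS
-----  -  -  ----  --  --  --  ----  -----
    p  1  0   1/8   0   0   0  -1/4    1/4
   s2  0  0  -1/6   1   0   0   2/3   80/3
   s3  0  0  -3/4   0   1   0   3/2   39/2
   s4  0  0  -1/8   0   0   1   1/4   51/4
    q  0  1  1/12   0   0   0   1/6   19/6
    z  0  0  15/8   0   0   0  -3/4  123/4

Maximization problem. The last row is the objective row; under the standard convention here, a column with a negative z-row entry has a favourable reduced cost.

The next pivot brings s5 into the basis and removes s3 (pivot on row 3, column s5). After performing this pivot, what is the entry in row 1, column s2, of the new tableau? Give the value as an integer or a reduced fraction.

0

Pivot element is row 3, column s5: 3/2.
Normalize row 3: new (row 3, s2) = 0/(3/2) = 0.
row 1 ← row 1 − (-1/4)·(new row 3): 0 − (-1/4)·0 = 0.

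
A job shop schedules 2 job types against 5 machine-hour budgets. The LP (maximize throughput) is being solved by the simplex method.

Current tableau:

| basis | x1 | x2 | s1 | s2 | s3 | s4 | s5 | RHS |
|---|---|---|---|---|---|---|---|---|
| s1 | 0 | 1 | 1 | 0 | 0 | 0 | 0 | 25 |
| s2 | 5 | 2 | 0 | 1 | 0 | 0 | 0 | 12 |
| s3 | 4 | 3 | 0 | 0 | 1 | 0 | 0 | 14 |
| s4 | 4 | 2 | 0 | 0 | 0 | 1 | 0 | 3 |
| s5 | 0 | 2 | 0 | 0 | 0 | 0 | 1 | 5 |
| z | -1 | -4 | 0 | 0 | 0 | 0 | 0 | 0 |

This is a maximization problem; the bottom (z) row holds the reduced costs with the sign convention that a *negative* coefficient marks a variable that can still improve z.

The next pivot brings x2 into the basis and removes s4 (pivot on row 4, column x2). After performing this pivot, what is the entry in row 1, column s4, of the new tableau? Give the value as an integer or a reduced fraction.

-1/2

Pivot element is row 4, column x2: 2.
Normalize row 4: new (row 4, s4) = 1/2 = 1/2.
row 1 ← row 1 − 1·(new row 4): 0 − 1·(1/2) = -1/2.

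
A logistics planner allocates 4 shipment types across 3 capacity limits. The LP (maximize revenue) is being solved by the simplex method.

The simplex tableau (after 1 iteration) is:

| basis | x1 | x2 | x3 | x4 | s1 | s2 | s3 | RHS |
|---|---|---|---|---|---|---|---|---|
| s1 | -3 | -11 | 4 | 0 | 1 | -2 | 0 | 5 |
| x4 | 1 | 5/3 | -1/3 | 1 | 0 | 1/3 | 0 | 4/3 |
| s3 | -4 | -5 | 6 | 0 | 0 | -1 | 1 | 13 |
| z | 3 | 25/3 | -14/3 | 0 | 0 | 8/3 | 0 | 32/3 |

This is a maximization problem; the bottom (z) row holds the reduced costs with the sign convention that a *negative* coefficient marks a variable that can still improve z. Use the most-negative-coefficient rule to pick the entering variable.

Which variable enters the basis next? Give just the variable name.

Objective-row coefficients: x1: 3, x2: 25/3, x3: -14/3, x4: 0, s1: 0, s2: 8/3, s3: 0.
The most negative is -14/3 in column x3, so x3 enters.

x3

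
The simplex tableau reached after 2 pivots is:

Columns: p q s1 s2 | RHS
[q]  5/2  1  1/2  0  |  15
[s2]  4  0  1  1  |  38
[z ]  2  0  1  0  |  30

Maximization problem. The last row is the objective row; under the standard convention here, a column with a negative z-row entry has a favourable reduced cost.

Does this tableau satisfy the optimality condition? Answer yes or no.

No objective-row coefficient is strictly negative, so no entering variable exists; the tableau is optimal.

yes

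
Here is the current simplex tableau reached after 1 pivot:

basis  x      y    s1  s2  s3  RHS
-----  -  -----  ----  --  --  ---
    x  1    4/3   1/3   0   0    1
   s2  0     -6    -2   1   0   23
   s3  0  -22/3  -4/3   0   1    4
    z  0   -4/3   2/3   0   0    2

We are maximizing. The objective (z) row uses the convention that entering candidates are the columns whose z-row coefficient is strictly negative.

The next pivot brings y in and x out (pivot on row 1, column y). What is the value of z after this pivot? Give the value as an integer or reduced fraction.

Minimum ratio for y: 1/(4/3) = 3/4.
z changes by −(z-row coeff of y)·ratio = −(-4/3)·(3/4) = 1.
New z = 2 + 1 = 3.

3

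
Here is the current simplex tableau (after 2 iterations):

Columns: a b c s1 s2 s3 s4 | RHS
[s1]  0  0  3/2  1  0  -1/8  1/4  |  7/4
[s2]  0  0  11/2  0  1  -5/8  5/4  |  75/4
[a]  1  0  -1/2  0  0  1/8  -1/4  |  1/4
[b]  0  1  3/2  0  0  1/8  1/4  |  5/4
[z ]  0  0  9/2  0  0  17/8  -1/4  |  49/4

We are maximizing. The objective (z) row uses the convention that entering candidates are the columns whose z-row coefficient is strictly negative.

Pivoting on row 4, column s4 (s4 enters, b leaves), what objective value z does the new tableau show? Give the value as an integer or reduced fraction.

27/2

Minimum ratio for s4: (5/4)/(1/4) = 5.
z changes by −(z-row coeff of s4)·ratio = −(-1/4)·5 = 5/4.
New z = 49/4 + (5/4) = 27/2.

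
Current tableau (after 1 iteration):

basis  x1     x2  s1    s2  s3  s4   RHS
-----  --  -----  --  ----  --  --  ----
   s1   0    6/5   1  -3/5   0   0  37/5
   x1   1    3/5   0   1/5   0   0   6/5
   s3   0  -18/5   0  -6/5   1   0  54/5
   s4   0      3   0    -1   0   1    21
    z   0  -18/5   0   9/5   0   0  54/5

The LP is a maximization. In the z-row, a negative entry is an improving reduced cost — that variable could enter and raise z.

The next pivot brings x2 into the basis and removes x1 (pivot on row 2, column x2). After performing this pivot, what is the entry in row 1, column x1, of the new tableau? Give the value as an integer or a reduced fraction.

-2

Pivot element is row 2, column x2: 3/5.
Normalize row 2: new (row 2, x1) = 1/(3/5) = 5/3.
row 1 ← row 1 − (6/5)·(new row 2): 0 − (6/5)·(5/3) = -2.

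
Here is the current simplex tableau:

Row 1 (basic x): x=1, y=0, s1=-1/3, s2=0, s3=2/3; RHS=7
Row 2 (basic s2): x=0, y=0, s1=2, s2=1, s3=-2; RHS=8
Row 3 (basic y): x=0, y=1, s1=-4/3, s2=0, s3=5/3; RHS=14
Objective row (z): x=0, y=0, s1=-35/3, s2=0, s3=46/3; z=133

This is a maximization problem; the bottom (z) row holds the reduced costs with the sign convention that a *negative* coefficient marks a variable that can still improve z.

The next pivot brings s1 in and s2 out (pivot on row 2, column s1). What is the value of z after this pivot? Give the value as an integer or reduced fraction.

539/3

Minimum ratio for s1: 8/2 = 4.
z changes by −(z-row coeff of s1)·ratio = −(-35/3)·4 = 140/3.
New z = 133 + (140/3) = 539/3.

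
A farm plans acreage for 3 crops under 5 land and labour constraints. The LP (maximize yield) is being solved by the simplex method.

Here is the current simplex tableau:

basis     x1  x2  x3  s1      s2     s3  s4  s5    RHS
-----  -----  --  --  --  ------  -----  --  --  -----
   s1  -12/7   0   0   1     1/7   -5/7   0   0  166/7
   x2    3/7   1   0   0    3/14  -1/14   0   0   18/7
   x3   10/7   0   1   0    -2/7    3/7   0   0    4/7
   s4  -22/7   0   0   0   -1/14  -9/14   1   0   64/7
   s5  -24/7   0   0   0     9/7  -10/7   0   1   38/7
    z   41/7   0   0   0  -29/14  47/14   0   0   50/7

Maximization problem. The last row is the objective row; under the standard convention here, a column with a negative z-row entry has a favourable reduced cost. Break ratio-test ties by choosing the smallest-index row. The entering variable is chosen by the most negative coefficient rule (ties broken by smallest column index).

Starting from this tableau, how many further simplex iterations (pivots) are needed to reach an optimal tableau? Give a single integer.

pivot: s2 in, s5 out → z = 143/9
No improving column remains; optimal.

1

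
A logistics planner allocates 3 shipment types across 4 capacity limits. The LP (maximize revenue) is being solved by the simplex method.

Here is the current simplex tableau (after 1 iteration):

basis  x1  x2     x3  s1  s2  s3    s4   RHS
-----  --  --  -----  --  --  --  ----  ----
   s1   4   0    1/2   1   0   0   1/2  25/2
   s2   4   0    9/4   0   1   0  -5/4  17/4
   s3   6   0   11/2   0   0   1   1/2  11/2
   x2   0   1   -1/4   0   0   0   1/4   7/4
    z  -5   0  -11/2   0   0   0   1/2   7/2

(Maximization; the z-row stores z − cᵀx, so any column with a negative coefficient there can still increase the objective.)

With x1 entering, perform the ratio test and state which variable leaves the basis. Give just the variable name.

s3

Ratios: row 1 (s1): (25/2)/4 = 25/8; row 2 (s2): (17/4)/4 = 17/16; row 3 (s3): (11/2)/6 = 11/12; row 4 (x2): entry 0 ≤ 0, skip.
Minimum ratio 11/12 is in the s3 row, so s3 leaves.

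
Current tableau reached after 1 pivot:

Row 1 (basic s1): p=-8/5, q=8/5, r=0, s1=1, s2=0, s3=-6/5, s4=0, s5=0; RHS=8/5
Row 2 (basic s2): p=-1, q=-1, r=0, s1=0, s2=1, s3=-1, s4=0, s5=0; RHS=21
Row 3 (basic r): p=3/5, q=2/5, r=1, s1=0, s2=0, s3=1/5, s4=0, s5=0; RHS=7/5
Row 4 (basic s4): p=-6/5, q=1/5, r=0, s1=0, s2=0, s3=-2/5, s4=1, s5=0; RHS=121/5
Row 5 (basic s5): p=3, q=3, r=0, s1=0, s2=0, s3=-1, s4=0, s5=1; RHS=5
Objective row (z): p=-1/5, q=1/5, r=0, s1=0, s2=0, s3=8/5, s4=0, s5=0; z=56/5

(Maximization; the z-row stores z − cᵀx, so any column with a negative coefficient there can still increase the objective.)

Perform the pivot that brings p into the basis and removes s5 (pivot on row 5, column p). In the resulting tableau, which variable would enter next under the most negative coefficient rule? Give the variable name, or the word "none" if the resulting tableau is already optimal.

Pivot element 3. New z-row = old z-row − (-1/5)·(row 5/3).
Updated z-row coefficients: p: 0, q: 2/5, r: 0, s1: 0, s2: 0, s3: 23/15, s4: 0, s5: 1/15.
No coefficient is strictly negative; the tableau after this pivot is optimal.

none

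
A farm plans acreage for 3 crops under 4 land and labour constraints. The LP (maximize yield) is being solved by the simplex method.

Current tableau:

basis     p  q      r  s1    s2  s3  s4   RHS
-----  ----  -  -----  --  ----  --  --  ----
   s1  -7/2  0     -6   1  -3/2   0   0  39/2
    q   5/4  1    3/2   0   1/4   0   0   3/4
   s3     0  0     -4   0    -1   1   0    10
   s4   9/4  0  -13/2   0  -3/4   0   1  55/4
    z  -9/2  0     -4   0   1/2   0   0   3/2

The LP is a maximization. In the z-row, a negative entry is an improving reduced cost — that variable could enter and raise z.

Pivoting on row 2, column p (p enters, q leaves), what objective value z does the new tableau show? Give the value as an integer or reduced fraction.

Minimum ratio for p: (3/4)/(5/4) = 3/5.
z changes by −(z-row coeff of p)·ratio = −(-9/2)·(3/5) = 27/10.
New z = 3/2 + (27/10) = 21/5.

21/5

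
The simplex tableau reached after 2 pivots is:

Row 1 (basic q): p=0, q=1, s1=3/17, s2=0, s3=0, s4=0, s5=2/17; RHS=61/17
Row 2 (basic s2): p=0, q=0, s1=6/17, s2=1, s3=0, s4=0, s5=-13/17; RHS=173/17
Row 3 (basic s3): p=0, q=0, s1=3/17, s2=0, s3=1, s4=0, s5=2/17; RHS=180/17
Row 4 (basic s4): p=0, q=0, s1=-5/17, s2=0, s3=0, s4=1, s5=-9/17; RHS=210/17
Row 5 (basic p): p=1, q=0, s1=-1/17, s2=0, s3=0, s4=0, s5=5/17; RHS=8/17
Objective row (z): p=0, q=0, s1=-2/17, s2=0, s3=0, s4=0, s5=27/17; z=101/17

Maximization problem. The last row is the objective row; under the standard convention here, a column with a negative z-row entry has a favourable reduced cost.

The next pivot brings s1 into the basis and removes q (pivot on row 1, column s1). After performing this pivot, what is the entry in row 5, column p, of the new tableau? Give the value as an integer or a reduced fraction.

1

Pivot element is row 1, column s1: 3/17.
Normalize row 1: new (row 1, p) = 0/(3/17) = 0.
row 5 ← row 5 − (-1/17)·(new row 1): 1 − (-1/17)·0 = 1.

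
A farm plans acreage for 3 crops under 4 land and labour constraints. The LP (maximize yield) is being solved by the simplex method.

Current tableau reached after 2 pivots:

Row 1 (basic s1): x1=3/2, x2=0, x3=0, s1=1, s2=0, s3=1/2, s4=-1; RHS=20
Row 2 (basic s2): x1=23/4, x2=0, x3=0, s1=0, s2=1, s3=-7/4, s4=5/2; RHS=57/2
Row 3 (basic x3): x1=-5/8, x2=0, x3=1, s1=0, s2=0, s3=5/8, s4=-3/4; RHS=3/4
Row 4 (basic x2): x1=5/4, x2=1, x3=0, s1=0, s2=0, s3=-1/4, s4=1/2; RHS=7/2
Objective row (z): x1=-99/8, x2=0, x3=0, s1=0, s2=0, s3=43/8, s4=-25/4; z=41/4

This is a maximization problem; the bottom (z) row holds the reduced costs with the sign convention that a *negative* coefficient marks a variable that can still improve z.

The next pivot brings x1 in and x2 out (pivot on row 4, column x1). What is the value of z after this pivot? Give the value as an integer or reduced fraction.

449/10

Minimum ratio for x1: (7/2)/(5/4) = 14/5.
z changes by −(z-row coeff of x1)·ratio = −(-99/8)·(14/5) = 693/20.
New z = 41/4 + (693/20) = 449/10.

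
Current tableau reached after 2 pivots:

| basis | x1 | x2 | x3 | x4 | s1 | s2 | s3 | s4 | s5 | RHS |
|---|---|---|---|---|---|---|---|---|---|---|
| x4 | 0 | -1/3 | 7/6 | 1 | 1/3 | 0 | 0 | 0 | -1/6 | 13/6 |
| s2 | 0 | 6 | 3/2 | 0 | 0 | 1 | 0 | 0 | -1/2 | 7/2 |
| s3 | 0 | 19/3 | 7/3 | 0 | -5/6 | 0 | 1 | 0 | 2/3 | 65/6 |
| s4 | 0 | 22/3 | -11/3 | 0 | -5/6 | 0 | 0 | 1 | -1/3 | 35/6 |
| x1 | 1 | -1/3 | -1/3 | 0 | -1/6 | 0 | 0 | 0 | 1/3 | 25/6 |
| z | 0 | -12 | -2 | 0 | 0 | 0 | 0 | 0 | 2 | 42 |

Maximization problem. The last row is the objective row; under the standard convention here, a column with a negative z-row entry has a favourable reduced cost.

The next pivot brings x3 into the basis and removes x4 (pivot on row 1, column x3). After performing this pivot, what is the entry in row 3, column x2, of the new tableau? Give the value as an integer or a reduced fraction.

7

Pivot element is row 1, column x3: 7/6.
Normalize row 1: new (row 1, x2) = (-1/3)/(7/6) = -2/7.
row 3 ← row 3 − (7/3)·(new row 1): 19/3 − (7/3)·(-2/7) = 7.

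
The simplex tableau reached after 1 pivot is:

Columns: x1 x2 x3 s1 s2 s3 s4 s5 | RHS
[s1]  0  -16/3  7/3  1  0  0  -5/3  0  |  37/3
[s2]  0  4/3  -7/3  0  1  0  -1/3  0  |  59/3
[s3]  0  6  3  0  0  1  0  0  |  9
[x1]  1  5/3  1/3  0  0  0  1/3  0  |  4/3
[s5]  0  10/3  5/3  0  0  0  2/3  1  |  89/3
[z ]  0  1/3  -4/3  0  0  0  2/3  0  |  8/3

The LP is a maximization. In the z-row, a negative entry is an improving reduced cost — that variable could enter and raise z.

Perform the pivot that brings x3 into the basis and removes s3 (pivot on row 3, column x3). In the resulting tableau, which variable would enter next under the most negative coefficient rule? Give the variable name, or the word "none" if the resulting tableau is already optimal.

Pivot element 3. New z-row = old z-row − (-4/3)·(row 3/3).
Updated z-row coefficients: x1: 0, x2: 3, x3: 0, s1: 0, s2: 0, s3: 4/9, s4: 2/3, s5: 0.
No coefficient is strictly negative; the tableau after this pivot is optimal.

none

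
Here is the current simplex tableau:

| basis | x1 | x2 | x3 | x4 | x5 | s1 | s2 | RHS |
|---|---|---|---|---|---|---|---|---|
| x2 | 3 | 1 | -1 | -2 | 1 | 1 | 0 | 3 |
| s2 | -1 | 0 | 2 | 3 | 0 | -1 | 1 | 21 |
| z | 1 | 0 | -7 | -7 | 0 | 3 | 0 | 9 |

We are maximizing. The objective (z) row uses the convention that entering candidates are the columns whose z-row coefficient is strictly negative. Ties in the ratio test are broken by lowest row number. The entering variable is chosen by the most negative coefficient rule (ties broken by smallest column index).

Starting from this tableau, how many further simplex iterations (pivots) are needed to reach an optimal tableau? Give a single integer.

2

pivot: x3 in, s2 out → z = 165/2
pivot: x1 in, x2 out → z = 96
No improving column remains; optimal.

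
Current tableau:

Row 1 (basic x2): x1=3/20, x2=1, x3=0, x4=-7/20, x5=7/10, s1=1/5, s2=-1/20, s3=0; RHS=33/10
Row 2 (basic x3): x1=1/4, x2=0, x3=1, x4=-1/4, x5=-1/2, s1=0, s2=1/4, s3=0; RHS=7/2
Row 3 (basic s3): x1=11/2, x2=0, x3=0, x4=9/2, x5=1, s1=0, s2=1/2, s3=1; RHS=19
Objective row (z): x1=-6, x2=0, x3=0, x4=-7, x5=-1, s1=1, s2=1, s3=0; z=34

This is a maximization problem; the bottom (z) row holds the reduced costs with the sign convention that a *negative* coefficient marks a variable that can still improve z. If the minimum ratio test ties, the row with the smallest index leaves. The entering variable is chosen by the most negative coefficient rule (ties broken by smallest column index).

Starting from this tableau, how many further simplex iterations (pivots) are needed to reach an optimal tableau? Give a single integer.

pivot: x4 in, s3 out → z = 572/9
No improving column remains; optimal.

1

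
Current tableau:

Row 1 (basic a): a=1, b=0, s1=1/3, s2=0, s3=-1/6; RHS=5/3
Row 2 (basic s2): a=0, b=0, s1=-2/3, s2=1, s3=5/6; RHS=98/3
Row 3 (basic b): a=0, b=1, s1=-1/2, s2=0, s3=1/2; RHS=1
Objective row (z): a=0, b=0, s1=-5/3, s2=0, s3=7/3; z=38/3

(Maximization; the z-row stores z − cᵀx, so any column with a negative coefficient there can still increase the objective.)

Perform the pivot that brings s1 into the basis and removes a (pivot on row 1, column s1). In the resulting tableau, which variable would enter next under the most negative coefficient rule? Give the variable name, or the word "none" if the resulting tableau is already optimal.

none

Pivot element 1/3. New z-row = old z-row − (-5/3)·(row 1/(1/3)).
Updated z-row coefficients: a: 5, b: 0, s1: 0, s2: 0, s3: 3/2.
No coefficient is strictly negative; the tableau after this pivot is optimal.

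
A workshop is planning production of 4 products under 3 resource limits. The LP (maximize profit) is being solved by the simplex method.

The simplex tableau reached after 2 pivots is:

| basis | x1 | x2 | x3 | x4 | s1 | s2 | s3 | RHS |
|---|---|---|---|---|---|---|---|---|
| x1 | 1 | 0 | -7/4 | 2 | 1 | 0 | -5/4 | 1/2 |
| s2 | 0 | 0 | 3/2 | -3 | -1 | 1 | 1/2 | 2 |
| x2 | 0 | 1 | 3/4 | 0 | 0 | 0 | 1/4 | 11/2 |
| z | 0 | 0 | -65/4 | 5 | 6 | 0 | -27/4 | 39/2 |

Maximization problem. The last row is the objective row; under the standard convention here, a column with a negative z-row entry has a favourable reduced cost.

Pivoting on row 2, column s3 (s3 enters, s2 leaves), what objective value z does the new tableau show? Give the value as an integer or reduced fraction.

Minimum ratio for s3: 2/(1/2) = 4.
z changes by −(z-row coeff of s3)·ratio = −(-27/4)·4 = 27.
New z = 39/2 + 27 = 93/2.

93/2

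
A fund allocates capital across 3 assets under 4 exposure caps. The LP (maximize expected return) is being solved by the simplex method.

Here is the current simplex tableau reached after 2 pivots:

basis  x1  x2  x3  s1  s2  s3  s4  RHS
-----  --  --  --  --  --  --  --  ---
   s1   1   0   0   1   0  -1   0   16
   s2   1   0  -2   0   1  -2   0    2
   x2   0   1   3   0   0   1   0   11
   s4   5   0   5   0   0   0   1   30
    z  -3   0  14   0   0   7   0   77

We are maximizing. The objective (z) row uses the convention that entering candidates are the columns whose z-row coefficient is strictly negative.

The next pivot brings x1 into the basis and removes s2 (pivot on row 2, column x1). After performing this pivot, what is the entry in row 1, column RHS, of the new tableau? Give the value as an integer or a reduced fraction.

14

Pivot element is row 2, column x1: 1.
Normalize row 2: new (row 2, RHS) = 2/1 = 2.
row 1 ← row 1 − 1·(new row 2): 16 − 1·2 = 14.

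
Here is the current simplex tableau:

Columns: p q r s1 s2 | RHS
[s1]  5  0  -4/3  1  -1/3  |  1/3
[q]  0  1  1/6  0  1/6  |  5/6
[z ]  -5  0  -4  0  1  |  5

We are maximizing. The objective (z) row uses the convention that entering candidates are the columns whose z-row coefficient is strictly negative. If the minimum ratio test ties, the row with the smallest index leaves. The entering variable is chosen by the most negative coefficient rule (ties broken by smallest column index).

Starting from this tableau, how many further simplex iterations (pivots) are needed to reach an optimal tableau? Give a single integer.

2

pivot: p in, s1 out → z = 16/3
pivot: r in, q out → z = 32
No improving column remains; optimal.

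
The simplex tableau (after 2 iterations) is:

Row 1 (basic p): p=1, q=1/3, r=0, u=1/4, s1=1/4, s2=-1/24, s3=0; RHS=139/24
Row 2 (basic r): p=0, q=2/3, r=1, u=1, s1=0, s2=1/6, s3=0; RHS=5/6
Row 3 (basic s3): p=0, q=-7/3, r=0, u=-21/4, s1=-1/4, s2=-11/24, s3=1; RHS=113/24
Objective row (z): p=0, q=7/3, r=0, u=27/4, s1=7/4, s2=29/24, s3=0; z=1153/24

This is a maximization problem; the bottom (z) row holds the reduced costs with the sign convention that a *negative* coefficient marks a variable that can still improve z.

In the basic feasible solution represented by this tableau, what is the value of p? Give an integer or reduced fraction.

139/24

p is basic (row 1); its value is the RHS of that row: 139/24.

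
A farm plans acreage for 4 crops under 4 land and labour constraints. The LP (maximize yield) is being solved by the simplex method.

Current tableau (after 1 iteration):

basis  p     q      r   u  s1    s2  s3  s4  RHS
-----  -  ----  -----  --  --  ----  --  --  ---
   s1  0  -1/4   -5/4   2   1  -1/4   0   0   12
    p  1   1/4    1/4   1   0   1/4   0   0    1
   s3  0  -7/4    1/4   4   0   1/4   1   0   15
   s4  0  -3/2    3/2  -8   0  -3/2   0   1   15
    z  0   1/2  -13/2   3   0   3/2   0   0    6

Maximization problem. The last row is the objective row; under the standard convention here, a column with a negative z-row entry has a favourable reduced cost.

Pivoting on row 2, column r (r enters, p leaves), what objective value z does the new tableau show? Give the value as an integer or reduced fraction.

Minimum ratio for r: 1/(1/4) = 4.
z changes by −(z-row coeff of r)·ratio = −(-13/2)·4 = 26.
New z = 6 + 26 = 32.

32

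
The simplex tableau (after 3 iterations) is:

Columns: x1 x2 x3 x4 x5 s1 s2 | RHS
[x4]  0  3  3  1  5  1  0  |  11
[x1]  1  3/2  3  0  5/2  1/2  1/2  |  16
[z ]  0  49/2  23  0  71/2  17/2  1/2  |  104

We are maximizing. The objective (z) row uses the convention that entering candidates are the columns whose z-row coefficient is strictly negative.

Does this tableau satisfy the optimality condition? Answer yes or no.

yes

No objective-row coefficient is strictly negative, so no entering variable exists; the tableau is optimal.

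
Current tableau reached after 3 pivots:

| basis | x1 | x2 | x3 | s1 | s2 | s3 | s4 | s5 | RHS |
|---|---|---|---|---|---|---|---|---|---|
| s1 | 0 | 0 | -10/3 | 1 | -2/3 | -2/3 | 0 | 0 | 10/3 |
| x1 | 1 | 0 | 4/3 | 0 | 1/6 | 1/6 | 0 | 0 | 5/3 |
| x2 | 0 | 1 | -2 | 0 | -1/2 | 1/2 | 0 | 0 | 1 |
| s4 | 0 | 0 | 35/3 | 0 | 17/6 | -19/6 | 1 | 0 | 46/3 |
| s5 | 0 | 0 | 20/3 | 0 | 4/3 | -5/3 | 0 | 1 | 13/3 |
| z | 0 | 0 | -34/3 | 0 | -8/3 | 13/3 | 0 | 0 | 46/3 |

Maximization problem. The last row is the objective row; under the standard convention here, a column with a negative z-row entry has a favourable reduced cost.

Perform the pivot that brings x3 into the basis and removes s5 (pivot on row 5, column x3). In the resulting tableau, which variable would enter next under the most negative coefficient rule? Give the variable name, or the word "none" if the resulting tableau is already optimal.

Pivot element 20/3. New z-row = old z-row − (-34/3)·(row 5/(20/3)).
Updated z-row coefficients: x1: 0, x2: 0, x3: 0, s1: 0, s2: -2/5, s3: 3/2, s4: 0, s5: 17/10.
The most negative is -2/5 in column s2, so s2 would enter next.

s2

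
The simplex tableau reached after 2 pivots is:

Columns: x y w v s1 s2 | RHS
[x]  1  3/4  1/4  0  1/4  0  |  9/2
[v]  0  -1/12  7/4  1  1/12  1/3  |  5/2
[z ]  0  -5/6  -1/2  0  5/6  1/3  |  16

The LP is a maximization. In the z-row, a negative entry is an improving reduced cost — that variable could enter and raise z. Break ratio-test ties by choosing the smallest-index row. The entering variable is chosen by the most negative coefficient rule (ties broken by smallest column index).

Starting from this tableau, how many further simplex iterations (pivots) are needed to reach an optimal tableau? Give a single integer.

2

pivot: y in, x out → z = 21
pivot: w in, v out → z = 171/8
No improving column remains; optimal.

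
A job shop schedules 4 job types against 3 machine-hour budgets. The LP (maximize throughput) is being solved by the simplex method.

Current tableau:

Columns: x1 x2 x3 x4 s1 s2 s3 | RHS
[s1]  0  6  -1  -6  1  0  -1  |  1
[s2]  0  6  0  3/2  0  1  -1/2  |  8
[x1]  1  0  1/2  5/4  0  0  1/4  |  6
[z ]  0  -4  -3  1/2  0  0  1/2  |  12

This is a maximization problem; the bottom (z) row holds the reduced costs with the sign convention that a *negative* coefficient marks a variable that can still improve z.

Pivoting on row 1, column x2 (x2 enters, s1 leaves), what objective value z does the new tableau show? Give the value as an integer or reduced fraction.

38/3

Minimum ratio for x2: 1/6 = 1/6.
z changes by −(z-row coeff of x2)·ratio = −(-4)·(1/6) = 2/3.
New z = 12 + (2/3) = 38/3.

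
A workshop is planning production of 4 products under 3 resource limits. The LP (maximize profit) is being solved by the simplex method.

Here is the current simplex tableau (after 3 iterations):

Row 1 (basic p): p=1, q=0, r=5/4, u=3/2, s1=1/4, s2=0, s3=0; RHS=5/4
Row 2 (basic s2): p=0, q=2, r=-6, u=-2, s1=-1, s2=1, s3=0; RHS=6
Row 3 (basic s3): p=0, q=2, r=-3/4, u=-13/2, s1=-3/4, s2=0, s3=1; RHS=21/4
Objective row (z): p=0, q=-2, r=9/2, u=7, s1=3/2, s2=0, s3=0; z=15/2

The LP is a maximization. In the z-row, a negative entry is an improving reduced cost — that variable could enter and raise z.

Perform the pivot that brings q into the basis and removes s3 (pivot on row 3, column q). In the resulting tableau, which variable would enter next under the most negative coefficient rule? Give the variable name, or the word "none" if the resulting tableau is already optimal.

Pivot element 2. New z-row = old z-row − (-2)·(row 3/2).
Updated z-row coefficients: p: 0, q: 0, r: 15/4, u: 1/2, s1: 3/4, s2: 0, s3: 1.
No coefficient is strictly negative; the tableau after this pivot is optimal.

none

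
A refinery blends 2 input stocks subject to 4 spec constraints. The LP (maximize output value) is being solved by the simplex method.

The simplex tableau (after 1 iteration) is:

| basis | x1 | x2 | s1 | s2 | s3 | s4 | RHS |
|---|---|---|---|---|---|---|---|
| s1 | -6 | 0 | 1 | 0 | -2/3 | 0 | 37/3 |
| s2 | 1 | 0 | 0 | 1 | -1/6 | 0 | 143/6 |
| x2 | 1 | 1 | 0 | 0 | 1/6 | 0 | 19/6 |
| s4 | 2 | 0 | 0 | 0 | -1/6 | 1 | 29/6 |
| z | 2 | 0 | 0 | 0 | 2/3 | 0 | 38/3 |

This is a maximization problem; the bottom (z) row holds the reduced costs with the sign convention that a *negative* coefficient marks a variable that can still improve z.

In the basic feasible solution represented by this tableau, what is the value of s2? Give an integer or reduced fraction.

143/6

s2 is basic (row 2); its value is the RHS of that row: 143/6.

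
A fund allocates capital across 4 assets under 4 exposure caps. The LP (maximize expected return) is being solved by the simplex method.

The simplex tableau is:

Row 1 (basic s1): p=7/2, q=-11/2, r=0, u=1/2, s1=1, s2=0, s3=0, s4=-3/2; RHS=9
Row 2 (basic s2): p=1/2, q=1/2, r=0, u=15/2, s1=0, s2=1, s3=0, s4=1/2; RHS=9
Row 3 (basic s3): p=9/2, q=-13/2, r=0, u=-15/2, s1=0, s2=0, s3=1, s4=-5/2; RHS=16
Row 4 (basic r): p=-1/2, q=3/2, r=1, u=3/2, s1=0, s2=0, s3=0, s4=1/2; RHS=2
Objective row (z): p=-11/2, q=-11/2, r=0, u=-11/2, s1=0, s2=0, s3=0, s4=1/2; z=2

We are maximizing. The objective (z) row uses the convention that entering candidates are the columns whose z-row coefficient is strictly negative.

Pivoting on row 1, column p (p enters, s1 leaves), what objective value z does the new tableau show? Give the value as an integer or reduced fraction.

113/7

Minimum ratio for p: 9/(7/2) = 18/7.
z changes by −(z-row coeff of p)·ratio = −(-11/2)·(18/7) = 99/7.
New z = 2 + (99/7) = 113/7.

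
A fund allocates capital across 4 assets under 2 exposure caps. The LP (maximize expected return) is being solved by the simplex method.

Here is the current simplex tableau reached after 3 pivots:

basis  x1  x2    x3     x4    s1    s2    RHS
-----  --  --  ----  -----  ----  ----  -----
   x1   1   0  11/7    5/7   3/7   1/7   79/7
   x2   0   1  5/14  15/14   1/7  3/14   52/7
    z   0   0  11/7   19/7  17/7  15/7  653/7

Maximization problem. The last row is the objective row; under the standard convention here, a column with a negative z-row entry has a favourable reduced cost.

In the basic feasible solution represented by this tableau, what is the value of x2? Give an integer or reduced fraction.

52/7

x2 is basic (row 2); its value is the RHS of that row: 52/7.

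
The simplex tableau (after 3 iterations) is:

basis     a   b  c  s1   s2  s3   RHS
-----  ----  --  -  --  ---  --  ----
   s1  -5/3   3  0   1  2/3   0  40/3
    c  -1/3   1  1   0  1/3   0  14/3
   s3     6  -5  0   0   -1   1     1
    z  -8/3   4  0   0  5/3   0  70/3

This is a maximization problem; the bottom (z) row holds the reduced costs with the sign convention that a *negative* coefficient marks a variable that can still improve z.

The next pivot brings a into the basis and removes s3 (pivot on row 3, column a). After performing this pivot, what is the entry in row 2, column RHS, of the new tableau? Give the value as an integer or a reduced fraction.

85/18

Pivot element is row 3, column a: 6.
Normalize row 3: new (row 3, RHS) = 1/6 = 1/6.
row 2 ← row 2 − (-1/3)·(new row 3): 14/3 − (-1/3)·(1/6) = 85/18.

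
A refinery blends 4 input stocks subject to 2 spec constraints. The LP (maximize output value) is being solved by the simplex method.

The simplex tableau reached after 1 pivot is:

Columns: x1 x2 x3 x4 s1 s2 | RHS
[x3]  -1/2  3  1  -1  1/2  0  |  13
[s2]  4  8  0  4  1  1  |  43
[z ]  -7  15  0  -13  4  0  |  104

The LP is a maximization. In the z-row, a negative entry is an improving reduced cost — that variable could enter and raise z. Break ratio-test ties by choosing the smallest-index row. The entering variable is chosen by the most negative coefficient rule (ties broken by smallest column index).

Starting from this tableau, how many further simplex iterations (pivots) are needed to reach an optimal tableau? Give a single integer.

pivot: x4 in, s2 out → z = 975/4
No improving column remains; optimal.

1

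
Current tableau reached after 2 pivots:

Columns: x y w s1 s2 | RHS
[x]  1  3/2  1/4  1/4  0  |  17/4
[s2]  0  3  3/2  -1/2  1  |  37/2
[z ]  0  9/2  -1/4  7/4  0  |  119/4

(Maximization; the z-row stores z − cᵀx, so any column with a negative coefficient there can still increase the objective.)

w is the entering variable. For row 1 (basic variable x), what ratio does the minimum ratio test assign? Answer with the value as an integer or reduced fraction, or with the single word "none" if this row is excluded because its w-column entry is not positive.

17

Ratio = RHS / (w entry) = (17/4) / (1/4) = 17.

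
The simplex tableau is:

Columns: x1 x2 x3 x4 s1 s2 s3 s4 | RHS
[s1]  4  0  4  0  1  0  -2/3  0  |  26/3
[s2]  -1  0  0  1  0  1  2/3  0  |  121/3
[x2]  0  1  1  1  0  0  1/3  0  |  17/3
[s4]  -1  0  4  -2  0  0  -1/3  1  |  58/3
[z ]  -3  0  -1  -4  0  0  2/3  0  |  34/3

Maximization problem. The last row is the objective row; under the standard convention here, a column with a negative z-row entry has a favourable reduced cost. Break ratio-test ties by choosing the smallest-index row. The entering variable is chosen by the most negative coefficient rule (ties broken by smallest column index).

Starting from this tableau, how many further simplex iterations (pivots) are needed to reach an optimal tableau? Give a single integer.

2

pivot: x4 in, x2 out → z = 34
pivot: x1 in, s1 out → z = 81/2
No improving column remains; optimal.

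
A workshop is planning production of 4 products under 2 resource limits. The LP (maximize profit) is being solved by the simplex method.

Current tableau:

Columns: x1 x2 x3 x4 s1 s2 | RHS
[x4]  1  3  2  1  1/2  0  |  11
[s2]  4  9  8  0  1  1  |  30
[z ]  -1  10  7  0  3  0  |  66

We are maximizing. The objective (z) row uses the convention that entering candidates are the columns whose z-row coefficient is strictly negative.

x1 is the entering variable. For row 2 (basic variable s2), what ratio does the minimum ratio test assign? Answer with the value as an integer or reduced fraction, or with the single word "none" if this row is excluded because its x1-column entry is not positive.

Ratio = RHS / (x1 entry) = 30 / 4 = 15/2.

15/2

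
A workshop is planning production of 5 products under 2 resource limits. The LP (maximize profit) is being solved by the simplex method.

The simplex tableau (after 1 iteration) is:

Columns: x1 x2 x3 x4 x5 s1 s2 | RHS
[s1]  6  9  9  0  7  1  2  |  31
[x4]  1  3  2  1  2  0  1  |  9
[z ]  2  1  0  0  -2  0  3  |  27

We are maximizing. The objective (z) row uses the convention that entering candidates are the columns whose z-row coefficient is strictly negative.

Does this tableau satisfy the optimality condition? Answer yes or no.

no

Column x5 has objective-row coefficient -2, which is negative; an improving pivot exists, so not yet optimal.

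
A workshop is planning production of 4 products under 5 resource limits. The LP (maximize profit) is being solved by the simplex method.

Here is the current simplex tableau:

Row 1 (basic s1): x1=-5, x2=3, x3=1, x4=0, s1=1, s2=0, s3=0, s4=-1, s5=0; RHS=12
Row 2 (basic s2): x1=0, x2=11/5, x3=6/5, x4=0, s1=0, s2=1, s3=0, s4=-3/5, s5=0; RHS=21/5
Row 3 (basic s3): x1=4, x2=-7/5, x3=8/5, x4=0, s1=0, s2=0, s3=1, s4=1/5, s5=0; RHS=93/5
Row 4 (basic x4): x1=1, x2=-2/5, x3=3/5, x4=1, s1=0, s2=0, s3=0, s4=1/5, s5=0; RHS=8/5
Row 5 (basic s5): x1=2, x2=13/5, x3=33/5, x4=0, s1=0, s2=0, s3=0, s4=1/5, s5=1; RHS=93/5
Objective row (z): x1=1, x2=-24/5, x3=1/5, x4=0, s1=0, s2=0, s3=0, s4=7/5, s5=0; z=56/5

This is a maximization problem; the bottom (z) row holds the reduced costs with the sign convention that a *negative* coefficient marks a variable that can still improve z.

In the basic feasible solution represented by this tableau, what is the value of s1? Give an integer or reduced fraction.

12

s1 is basic (row 1); its value is the RHS of that row: 12.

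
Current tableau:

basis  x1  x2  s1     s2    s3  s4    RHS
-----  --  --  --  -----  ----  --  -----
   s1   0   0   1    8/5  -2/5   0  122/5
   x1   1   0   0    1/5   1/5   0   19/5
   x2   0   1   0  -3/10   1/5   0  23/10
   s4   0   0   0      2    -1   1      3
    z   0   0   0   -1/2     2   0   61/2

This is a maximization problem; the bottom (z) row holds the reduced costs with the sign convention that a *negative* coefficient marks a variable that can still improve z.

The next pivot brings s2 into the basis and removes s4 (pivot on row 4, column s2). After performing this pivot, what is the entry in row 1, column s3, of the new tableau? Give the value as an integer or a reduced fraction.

Pivot element is row 4, column s2: 2.
Normalize row 4: new (row 4, s3) = (-1)/2 = -1/2.
row 1 ← row 1 − (8/5)·(new row 4): -2/5 − (8/5)·(-1/2) = 2/5.

2/5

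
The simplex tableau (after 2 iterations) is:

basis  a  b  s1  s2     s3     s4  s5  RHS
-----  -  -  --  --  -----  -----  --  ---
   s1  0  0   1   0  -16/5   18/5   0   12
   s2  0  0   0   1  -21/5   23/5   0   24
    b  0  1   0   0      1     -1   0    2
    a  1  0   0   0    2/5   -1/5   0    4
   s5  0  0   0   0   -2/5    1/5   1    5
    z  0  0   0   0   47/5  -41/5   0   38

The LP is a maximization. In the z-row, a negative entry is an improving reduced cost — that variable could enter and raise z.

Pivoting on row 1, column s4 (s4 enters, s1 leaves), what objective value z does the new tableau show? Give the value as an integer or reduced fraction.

196/3

Minimum ratio for s4: 12/(18/5) = 10/3.
z changes by −(z-row coeff of s4)·ratio = −(-41/5)·(10/3) = 82/3.
New z = 38 + (82/3) = 196/3.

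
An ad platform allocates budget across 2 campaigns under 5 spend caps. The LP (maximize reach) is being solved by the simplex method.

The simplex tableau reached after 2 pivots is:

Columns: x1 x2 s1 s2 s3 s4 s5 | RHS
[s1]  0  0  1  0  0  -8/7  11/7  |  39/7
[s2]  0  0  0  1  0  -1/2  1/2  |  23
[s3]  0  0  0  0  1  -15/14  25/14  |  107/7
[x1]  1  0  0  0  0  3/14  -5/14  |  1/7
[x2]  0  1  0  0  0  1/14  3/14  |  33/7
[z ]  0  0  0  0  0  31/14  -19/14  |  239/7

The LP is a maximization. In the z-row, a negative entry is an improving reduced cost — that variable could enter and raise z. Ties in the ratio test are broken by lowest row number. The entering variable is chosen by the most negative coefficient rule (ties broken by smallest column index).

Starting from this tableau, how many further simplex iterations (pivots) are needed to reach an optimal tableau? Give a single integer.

1

pivot: s5 in, s1 out → z = 857/22
No improving column remains; optimal.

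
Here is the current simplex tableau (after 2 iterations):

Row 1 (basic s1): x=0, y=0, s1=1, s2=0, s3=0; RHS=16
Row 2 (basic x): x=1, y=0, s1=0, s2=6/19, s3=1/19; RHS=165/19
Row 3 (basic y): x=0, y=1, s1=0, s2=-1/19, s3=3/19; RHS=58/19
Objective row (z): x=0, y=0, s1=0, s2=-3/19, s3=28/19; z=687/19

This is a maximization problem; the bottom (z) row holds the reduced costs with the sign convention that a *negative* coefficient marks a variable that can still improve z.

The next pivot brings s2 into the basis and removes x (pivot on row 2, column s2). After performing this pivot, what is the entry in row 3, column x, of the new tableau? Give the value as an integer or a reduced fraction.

1/6

Pivot element is row 2, column s2: 6/19.
Normalize row 2: new (row 2, x) = 1/(6/19) = 19/6.
row 3 ← row 3 − (-1/19)·(new row 2): 0 − (-1/19)·(19/6) = 1/6.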